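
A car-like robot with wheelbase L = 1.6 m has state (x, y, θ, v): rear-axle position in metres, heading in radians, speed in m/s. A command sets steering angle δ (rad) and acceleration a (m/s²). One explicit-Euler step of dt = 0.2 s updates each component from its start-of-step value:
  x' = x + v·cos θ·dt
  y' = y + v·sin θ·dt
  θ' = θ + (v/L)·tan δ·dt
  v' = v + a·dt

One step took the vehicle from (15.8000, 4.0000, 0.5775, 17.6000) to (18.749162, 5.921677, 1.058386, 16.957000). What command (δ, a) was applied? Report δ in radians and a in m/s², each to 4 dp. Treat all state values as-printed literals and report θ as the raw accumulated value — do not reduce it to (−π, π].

a = (v'−v)/dt = (-0.643000)/0.2 = -3.2150
Δθ = θ'−θ = 0.480886;  (v·dt/L) = 17.6000·0.2/1.6 = 2.200000
tan δ = Δθ·L/(v·dt) = 0.218585  →  δ = 0.2152

δ = 0.2152, a = -3.2150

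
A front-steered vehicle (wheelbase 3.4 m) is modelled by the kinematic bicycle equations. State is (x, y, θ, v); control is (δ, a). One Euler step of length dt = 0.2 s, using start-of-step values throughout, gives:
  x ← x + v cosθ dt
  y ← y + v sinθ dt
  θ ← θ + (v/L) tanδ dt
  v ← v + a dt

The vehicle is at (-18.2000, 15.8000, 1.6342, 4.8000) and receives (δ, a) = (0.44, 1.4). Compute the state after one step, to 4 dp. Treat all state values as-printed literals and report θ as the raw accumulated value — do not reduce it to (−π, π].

(-18.2608, 16.7581, 1.7671, 5.0800)

x' = -18.2000 + 4.8000·cos(1.6342)·0.2 = -18.2608
y' = 15.8000 + 4.8000·sin(1.6342)·0.2 = 16.7581
θ' = 1.6342 + (4.8000/3.4)·tan(0.44)·0.2 = 1.7671
v' = 4.8000 + 1.4000·0.2 = 5.0800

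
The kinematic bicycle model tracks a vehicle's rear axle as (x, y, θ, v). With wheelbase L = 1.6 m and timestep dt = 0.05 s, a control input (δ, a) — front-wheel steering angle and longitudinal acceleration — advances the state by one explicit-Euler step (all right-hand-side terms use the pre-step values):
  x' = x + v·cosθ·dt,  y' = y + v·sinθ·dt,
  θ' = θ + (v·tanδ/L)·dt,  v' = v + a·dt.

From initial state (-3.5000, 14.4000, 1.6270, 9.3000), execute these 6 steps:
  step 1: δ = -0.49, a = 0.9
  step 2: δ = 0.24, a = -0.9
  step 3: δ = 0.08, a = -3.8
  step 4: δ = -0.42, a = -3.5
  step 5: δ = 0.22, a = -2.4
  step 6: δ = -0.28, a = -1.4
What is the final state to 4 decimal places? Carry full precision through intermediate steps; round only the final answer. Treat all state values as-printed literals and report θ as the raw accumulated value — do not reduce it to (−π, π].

after step 1 (δ=-0.49, a=0.9): (-3.526121, 14.864266, 1.471984, 9.345000)
after step 2 (δ=0.24, a=-0.9): (-3.480026, 15.329237, 1.543449, 9.300000)
after step 3 (δ=0.08, a=-3.8): (-3.467311, 15.794063, 1.566749, 9.110000)
after step 4 (δ=-0.42, a=-3.5): (-3.465467, 16.249559, 1.439615, 8.935000)
after step 5 (δ=0.22, a=-2.4): (-3.407030, 16.692470, 1.502054, 8.815000)
after step 6 (δ=-0.28, a=-1.4): (-3.376756, 17.132180, 1.422842, 8.745000)

(-3.3768, 17.1322, 1.4228, 8.7450)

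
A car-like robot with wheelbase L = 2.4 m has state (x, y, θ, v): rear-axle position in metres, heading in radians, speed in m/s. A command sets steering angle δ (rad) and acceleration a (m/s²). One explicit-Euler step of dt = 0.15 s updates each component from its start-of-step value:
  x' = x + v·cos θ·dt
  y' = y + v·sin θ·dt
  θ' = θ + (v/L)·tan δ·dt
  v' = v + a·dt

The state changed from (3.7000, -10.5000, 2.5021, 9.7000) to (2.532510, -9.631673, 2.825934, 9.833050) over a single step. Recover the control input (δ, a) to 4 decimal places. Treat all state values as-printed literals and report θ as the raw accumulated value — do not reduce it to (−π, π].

δ = 0.4906, a = 0.8870

a = (v'−v)/dt = (0.133050)/0.15 = 0.8870
Δθ = θ'−θ = 0.323834;  (v·dt/L) = 9.7000·0.15/2.4 = 0.606250
tan δ = Δθ·L/(v·dt) = 0.534159  →  δ = 0.4906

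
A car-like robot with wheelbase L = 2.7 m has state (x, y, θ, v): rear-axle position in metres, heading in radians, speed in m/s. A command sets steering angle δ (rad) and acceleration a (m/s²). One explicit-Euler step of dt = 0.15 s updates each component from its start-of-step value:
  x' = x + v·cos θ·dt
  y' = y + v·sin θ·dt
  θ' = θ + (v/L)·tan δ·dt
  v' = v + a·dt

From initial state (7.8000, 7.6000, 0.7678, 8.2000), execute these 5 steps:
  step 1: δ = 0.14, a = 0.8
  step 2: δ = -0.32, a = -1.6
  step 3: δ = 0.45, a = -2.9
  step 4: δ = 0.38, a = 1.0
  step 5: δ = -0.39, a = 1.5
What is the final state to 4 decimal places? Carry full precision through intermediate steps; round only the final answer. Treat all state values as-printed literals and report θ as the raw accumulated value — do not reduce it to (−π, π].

(11.7516, 12.0561, 0.8873, 8.0200)

after step 1 (δ=0.14, a=0.8): (8.684912, 8.454302, 0.831998, 8.320000)
after step 2 (δ=-0.32, a=-1.6): (9.525315, 9.376921, 0.678822, 8.080000)
after step 3 (δ=0.45, a=-2.9): (10.468630, 10.137907, 0.895660, 7.645000)
after step 4 (δ=0.38, a=1.0): (11.185353, 11.033086, 1.065300, 7.795000)
after step 5 (δ=-0.39, a=1.5): (11.751553, 12.056102, 0.887290, 8.020000)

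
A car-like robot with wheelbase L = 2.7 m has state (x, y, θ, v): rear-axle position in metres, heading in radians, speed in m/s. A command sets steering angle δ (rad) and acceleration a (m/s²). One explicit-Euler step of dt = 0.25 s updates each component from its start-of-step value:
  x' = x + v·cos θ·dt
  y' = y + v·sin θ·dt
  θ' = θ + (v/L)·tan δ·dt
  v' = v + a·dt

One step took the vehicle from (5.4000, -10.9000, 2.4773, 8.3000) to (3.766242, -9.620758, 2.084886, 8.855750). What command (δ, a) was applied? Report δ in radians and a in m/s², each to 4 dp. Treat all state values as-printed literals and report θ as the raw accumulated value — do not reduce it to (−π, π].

δ = -0.4721, a = 2.2230

a = (v'−v)/dt = (0.555750)/0.25 = 2.2230
Δθ = θ'−θ = -0.392414;  (v·dt/L) = 8.3000·0.25/2.7 = 0.768519
tan δ = Δθ·L/(v·dt) = -0.510611  →  δ = -0.4721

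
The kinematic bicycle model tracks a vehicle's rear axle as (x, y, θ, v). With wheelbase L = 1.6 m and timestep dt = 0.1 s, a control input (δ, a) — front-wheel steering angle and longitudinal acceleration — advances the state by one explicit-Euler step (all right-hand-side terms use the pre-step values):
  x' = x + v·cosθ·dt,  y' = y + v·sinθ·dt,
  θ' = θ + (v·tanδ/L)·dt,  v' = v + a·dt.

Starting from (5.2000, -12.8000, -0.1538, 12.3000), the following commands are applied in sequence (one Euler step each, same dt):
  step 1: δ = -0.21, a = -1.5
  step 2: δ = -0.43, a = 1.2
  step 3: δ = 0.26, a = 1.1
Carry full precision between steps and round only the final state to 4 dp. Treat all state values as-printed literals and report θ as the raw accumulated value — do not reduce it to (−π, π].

after step 1 (δ=-0.21, a=-1.5): (6.415481, -12.988429, -0.317653, 12.150000)
after step 2 (δ=-0.43, a=1.2): (7.569696, -13.367920, -0.665919, 12.270000)
after step 3 (δ=0.26, a=1.1): (8.534547, -14.125938, -0.461913, 12.380000)

(8.5345, -14.1259, -0.4619, 12.3800)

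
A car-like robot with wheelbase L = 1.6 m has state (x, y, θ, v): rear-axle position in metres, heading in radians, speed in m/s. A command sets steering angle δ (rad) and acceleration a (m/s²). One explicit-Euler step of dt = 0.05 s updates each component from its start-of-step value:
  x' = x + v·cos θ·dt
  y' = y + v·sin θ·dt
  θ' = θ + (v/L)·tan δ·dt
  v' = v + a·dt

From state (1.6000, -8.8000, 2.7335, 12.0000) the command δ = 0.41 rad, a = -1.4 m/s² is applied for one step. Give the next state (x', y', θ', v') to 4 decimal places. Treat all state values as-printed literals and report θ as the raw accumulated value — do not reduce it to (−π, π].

x' = 1.6000 + 12.0000·cos(2.7335)·0.05 = 1.0493
y' = -8.8000 + 12.0000·sin(2.7335)·0.05 = -8.5619
θ' = 2.7335 + (12.0000/1.6)·tan(0.41)·0.05 = 2.8965
v' = 12.0000 − 1.4000·0.05 = 11.9300

(1.0493, -8.5619, 2.8965, 11.9300)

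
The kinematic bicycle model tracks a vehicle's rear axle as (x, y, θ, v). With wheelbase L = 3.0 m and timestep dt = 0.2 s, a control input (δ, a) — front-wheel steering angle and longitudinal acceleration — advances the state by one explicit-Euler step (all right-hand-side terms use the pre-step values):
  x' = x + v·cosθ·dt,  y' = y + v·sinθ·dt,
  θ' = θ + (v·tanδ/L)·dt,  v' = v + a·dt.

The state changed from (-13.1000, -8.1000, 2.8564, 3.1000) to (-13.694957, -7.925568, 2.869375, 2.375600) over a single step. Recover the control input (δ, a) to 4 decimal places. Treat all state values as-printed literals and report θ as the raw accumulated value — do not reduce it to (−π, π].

δ = 0.0627, a = -3.6220

a = (v'−v)/dt = (-0.724400)/0.2 = -3.6220
Δθ = θ'−θ = 0.012975;  (v·dt/L) = 3.1000·0.2/3.0 = 0.206667
tan δ = Δθ·L/(v·dt) = 0.062782  →  δ = 0.0627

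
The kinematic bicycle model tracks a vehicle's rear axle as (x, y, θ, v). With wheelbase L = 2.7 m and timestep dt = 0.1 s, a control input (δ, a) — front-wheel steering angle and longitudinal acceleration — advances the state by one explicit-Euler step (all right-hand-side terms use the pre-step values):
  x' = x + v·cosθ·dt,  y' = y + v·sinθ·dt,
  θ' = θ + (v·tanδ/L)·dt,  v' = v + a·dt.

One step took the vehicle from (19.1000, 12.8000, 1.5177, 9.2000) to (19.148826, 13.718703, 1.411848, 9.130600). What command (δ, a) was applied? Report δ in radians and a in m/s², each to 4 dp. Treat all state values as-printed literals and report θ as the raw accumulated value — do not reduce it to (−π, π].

a = (v'−v)/dt = (-0.069400)/0.1 = -0.6940
Δθ = θ'−θ = -0.105852;  (v·dt/L) = 9.2000·0.1/2.7 = 0.340741
tan δ = Δθ·L/(v·dt) = -0.310653  →  δ = -0.3012

δ = -0.3012, a = -0.6940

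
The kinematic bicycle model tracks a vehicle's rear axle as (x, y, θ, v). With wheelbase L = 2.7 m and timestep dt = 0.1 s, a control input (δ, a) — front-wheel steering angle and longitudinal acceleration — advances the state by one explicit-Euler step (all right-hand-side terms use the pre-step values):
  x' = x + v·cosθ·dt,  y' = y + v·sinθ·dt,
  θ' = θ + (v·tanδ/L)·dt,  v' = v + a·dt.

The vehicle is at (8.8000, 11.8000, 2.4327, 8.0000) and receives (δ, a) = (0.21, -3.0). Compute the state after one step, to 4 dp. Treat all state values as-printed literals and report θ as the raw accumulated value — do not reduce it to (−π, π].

x' = 8.8000 + 8.0000·cos(2.4327)·0.1 = 8.1927
y' = 11.8000 + 8.0000·sin(2.4327)·0.1 = 12.3208
θ' = 2.4327 + (8.0000/2.7)·tan(0.21)·0.1 = 2.4959
v' = 8.0000 − 3.0000·0.1 = 7.7000

(8.1927, 12.3208, 2.4959, 7.7000)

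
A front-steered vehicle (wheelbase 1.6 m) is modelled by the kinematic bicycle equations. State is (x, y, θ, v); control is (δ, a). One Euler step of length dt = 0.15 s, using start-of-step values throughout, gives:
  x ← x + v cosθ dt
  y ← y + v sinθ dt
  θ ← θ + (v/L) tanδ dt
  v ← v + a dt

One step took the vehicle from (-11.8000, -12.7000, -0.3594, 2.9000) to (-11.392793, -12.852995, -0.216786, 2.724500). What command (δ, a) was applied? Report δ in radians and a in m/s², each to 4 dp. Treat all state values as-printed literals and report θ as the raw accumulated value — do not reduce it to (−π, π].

a = (v'−v)/dt = (-0.175500)/0.15 = -1.1700
Δθ = θ'−θ = 0.142614;  (v·dt/L) = 2.9000·0.15/1.6 = 0.271875
tan δ = Δθ·L/(v·dt) = 0.524557  →  δ = 0.4831

δ = 0.4831, a = -1.1700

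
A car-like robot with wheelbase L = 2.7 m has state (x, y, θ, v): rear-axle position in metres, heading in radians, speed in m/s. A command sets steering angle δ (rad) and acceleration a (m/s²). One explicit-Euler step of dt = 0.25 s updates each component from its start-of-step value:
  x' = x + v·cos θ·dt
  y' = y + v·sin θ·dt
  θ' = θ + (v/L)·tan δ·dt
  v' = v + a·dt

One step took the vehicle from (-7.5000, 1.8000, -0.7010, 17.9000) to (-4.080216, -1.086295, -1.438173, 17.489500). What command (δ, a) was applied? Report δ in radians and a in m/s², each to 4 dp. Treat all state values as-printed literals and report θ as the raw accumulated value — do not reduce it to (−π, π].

δ = -0.4185, a = -1.6420

a = (v'−v)/dt = (-0.410500)/0.25 = -1.6420
Δθ = θ'−θ = -0.737173;  (v·dt/L) = 17.9000·0.25/2.7 = 1.657407
tan δ = Δθ·L/(v·dt) = -0.444775  →  δ = -0.4185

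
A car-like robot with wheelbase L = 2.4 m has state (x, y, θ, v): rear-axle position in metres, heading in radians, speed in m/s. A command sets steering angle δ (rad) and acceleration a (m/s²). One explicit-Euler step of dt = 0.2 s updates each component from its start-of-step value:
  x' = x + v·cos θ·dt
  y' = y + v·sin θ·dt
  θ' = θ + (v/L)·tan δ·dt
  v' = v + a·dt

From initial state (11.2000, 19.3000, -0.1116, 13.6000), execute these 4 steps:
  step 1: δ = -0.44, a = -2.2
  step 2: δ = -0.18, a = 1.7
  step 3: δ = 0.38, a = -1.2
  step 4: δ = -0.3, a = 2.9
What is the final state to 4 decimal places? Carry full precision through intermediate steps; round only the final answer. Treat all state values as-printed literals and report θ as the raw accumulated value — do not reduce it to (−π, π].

after step 1 (δ=-0.44, a=-2.2): (13.903079, 18.997078, -0.645151, 13.160000)
after step 2 (δ=-0.18, a=1.7): (16.006071, 17.414405, -0.844711, 13.500000)
after step 3 (δ=0.38, a=-1.2): (17.798728, 15.395401, -0.395372, 13.260000)
after step 4 (δ=-0.3, a=2.9): (20.246135, 14.373979, -0.737188, 13.840000)

(20.2461, 14.3740, -0.7372, 13.8400)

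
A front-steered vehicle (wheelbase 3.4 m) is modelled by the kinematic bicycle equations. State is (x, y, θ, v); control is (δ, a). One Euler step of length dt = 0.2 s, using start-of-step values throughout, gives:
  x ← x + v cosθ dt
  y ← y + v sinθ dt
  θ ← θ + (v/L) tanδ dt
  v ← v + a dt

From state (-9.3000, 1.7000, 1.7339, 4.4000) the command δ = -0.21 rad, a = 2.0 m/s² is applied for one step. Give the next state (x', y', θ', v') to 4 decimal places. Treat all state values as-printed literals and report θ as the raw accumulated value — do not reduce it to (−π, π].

x' = -9.3000 + 4.4000·cos(1.7339)·0.2 = -9.4429
y' = 1.7000 + 4.4000·sin(1.7339)·0.2 = 2.5683
θ' = 1.7339 + (4.4000/3.4)·tan(-0.21)·0.2 = 1.6787
v' = 4.4000 + 2.0000·0.2 = 4.8000

(-9.4429, 2.5683, 1.6787, 4.8000)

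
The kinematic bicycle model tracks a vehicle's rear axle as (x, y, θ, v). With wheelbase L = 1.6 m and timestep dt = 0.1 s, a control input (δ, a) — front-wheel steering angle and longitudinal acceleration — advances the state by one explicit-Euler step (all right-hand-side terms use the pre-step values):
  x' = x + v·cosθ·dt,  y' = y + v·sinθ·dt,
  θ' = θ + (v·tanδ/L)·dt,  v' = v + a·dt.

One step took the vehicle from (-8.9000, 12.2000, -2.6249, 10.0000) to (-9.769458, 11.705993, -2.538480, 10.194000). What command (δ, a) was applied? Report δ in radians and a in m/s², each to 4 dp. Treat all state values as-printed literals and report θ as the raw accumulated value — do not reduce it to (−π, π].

a = (v'−v)/dt = (0.194000)/0.1 = 1.9400
Δθ = θ'−θ = 0.086420;  (v·dt/L) = 10.0000·0.1/1.6 = 0.625000
tan δ = Δθ·L/(v·dt) = 0.138272  →  δ = 0.1374

δ = 0.1374, a = 1.9400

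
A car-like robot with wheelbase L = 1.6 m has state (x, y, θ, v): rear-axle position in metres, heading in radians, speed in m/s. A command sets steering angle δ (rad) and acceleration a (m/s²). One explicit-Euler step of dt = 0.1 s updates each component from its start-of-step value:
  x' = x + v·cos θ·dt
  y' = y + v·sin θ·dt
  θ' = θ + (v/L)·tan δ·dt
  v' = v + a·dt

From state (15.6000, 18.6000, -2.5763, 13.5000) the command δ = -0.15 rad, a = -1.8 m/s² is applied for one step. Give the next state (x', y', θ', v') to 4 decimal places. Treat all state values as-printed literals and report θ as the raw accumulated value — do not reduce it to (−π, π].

(14.4600, 17.8769, -2.7038, 13.3200)

x' = 15.6000 + 13.5000·cos(-2.5763)·0.1 = 14.4600
y' = 18.6000 + 13.5000·sin(-2.5763)·0.1 = 17.8769
θ' = -2.5763 + (13.5000/1.6)·tan(-0.15)·0.1 = -2.7038
v' = 13.5000 − 1.8000·0.1 = 13.3200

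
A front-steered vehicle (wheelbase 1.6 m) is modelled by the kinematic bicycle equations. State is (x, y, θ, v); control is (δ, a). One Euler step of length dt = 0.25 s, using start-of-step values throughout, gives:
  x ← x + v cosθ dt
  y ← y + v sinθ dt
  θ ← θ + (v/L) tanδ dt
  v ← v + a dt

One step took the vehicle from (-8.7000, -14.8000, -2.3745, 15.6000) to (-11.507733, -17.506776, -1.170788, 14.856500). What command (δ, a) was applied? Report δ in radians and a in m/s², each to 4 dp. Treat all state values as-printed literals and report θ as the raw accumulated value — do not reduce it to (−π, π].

a = (v'−v)/dt = (-0.743500)/0.25 = -2.9740
Δθ = θ'−θ = 1.203712;  (v·dt/L) = 15.6000·0.25/1.6 = 2.437500
tan δ = Δθ·L/(v·dt) = 0.493831  →  δ = 0.4587

δ = 0.4587, a = -2.9740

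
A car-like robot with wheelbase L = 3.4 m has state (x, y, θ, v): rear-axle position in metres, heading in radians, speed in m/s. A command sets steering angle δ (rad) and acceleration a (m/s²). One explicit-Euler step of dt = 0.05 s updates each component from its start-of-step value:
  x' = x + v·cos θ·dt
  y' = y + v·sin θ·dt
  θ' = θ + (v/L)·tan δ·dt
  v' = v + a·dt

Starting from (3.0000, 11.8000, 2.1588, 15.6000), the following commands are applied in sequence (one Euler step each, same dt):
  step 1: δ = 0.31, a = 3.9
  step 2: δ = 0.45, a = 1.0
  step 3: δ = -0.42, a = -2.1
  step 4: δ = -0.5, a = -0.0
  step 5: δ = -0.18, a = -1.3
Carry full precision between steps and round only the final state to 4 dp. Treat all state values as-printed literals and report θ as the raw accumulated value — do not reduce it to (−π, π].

after step 1 (δ=0.31, a=3.9): (2.567333, 12.448999, 2.232287, 15.795000)
after step 2 (δ=0.45, a=1.0): (2.082195, 13.072173, 2.344491, 15.845000)
after step 3 (δ=-0.42, a=-2.1): (1.528584, 13.638896, 2.240433, 15.740000)
after step 4 (δ=-0.5, a=-0.0): (1.040093, 14.255941, 2.113980, 15.740000)
after step 5 (δ=-0.18, a=-1.3): (0.633321, 14.929667, 2.071859, 15.675000)

(0.6333, 14.9297, 2.0719, 15.6750)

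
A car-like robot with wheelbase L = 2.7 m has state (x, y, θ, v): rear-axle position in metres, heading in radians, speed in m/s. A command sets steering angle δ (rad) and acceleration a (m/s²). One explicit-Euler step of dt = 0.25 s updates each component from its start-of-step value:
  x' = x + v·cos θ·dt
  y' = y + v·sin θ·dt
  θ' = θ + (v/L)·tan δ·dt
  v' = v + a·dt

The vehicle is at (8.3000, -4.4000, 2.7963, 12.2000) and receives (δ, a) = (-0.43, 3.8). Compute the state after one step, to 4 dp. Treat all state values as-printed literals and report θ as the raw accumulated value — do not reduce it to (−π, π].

x' = 8.3000 + 12.2000·cos(2.7963)·0.25 = 5.4300
y' = -4.4000 + 12.2000·sin(2.7963)·0.25 = -3.3677
θ' = 2.7963 + (12.2000/2.7)·tan(-0.43)·0.25 = 2.2782
v' = 12.2000 + 3.8000·0.25 = 13.1500

(5.4300, -3.3677, 2.2782, 13.1500)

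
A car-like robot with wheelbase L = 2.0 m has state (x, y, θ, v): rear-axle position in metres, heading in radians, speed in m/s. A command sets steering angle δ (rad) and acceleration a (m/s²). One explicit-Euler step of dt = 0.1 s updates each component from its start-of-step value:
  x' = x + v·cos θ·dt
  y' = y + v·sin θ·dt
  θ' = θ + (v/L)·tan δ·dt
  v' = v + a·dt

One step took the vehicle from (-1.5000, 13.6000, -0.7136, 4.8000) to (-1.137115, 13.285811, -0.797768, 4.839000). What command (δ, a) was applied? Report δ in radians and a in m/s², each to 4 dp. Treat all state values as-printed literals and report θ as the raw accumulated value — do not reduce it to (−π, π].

δ = -0.3373, a = 0.3900

a = (v'−v)/dt = (0.039000)/0.1 = 0.3900
Δθ = θ'−θ = -0.084168;  (v·dt/L) = 4.8000·0.1/2.0 = 0.240000
tan δ = Δθ·L/(v·dt) = -0.350700  →  δ = -0.3373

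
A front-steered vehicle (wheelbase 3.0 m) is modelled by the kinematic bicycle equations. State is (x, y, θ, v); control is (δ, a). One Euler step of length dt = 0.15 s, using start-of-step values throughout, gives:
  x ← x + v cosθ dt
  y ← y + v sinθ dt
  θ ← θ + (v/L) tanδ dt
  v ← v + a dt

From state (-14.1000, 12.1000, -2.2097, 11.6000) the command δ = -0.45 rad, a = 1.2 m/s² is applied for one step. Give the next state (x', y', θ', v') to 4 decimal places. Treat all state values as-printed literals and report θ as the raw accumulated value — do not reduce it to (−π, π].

x' = -14.1000 + 11.6000·cos(-2.2097)·0.15 = -15.1376
y' = 12.1000 + 11.6000·sin(-2.2097)·0.15 = 10.7032
θ' = -2.2097 + (11.6000/3.0)·tan(-0.45)·0.15 = -2.4899
v' = 11.6000 + 1.2000·0.15 = 11.7800

(-15.1376, 10.7032, -2.4899, 11.7800)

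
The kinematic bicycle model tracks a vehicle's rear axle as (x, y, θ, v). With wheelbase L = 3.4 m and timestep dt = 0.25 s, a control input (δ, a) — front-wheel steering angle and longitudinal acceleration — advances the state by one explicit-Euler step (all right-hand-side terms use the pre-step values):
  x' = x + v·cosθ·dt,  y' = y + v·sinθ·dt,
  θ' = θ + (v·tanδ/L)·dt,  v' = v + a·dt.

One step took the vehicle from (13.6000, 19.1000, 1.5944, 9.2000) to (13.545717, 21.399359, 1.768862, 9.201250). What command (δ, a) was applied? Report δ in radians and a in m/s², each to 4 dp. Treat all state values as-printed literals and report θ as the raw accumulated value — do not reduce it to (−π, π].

δ = 0.2524, a = 0.0050

a = (v'−v)/dt = (0.001250)/0.25 = 0.0050
Δθ = θ'−θ = 0.174462;  (v·dt/L) = 9.2000·0.25/3.4 = 0.676471
tan δ = Δθ·L/(v·dt) = 0.257900  →  δ = 0.2524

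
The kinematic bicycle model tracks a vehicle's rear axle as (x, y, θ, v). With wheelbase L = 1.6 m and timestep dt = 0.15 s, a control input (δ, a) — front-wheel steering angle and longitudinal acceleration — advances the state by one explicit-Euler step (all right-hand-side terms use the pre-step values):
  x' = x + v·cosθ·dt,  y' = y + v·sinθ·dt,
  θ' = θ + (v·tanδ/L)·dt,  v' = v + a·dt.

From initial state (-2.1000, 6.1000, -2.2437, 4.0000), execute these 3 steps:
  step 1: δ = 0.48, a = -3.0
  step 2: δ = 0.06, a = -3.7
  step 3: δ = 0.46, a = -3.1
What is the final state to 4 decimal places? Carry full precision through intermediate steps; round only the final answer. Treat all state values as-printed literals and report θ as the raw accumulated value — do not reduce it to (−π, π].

(-2.9173, 4.7549, -1.8894, 2.5300)

after step 1 (δ=0.48, a=-3.0): (-2.473956, 5.630791, -2.048471, 3.550000)
after step 2 (δ=0.06, a=-3.7): (-2.718754, 5.157896, -2.028478, 2.995000)
after step 3 (δ=0.46, a=-3.1): (-2.917264, 4.754883, -1.889365, 2.530000)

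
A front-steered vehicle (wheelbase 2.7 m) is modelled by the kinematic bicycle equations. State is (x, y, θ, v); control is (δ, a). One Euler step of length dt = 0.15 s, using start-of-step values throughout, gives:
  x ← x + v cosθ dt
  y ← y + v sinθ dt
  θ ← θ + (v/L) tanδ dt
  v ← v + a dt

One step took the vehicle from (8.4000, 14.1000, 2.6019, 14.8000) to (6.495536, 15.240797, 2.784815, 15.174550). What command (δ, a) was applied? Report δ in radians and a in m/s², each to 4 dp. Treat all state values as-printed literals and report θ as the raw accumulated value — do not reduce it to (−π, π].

δ = 0.2189, a = 2.4970

a = (v'−v)/dt = (0.374550)/0.15 = 2.4970
Δθ = θ'−θ = 0.182915;  (v·dt/L) = 14.8000·0.15/2.7 = 0.822222
tan δ = Δθ·L/(v·dt) = 0.222464  →  δ = 0.2189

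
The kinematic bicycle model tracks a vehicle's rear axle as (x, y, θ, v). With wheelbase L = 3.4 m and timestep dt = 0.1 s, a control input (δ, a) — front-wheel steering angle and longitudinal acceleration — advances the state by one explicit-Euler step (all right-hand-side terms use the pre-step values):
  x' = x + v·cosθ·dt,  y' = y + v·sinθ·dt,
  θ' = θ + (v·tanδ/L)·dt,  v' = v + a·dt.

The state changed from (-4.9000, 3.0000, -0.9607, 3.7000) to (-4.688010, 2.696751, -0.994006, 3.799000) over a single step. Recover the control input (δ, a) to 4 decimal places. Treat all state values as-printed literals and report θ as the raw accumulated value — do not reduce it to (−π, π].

δ = -0.2970, a = 0.9900

a = (v'−v)/dt = (0.099000)/0.1 = 0.9900
Δθ = θ'−θ = -0.033306;  (v·dt/L) = 3.7000·0.1/3.4 = 0.108824
tan δ = Δθ·L/(v·dt) = -0.306055  →  δ = -0.2970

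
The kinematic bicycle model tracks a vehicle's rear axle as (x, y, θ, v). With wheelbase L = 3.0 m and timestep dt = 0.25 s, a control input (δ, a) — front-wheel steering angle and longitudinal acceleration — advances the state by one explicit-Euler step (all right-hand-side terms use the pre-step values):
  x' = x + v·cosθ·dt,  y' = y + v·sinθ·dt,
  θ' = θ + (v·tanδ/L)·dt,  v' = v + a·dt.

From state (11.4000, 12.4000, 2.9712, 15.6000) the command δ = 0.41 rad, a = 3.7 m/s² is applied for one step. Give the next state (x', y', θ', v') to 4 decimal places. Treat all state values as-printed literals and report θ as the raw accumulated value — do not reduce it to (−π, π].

x' = 11.4000 + 15.6000·cos(2.9712)·0.25 = 7.5565
y' = 12.4000 + 15.6000·sin(2.9712)·0.25 = 13.0613
θ' = 2.9712 + (15.6000/3.0)·tan(0.41)·0.25 = 3.5362
v' = 15.6000 + 3.7000·0.25 = 16.5250

(7.5565, 13.0613, 3.5362, 16.5250)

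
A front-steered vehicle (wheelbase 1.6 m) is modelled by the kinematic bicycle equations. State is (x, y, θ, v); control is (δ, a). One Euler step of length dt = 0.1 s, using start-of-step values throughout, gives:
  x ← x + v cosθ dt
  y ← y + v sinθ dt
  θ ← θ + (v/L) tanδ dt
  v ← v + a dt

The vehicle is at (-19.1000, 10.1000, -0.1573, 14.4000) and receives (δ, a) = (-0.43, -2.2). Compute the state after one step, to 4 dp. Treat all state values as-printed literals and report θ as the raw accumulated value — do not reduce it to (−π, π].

x' = -19.1000 + 14.4000·cos(-0.1573)·0.1 = -17.6778
y' = 10.1000 + 14.4000·sin(-0.1573)·0.1 = 9.8744
θ' = -0.1573 + (14.4000/1.6)·tan(-0.43)·0.1 = -0.5701
v' = 14.4000 − 2.2000·0.1 = 14.1800

(-17.6778, 9.8744, -0.5701, 14.1800)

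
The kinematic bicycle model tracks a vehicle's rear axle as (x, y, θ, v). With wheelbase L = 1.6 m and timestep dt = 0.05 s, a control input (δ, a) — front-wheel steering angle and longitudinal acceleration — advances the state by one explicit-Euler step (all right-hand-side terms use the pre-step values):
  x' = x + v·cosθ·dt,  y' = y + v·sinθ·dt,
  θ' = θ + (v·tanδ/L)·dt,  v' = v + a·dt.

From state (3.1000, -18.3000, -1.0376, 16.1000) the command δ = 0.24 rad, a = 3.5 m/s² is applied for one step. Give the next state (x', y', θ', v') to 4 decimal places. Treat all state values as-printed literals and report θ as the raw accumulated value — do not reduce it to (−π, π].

x' = 3.1000 + 16.1000·cos(-1.0376)·0.05 = 3.5092
y' = -18.3000 + 16.1000·sin(-1.0376)·0.05 = -18.9933
θ' = -1.0376 + (16.1000/1.6)·tan(0.24)·0.05 = -0.9145
v' = 16.1000 + 3.5000·0.05 = 16.2750

(3.5092, -18.9933, -0.9145, 16.2750)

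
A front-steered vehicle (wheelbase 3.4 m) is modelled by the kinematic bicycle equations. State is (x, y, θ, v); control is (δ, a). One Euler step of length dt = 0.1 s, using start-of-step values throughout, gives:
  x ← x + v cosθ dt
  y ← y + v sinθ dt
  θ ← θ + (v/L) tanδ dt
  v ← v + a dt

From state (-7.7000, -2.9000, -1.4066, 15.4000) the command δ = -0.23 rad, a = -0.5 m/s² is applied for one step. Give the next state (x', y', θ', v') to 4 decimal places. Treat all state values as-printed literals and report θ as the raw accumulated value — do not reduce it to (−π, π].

x' = -7.7000 + 15.4000·cos(-1.4066)·0.1 = -7.4483
y' = -2.9000 + 15.4000·sin(-1.4066)·0.1 = -4.4193
θ' = -1.4066 + (15.4000/3.4)·tan(-0.23)·0.1 = -1.5127
v' = 15.4000 − 0.5000·0.1 = 15.3500

(-7.4483, -4.4193, -1.5127, 15.3500)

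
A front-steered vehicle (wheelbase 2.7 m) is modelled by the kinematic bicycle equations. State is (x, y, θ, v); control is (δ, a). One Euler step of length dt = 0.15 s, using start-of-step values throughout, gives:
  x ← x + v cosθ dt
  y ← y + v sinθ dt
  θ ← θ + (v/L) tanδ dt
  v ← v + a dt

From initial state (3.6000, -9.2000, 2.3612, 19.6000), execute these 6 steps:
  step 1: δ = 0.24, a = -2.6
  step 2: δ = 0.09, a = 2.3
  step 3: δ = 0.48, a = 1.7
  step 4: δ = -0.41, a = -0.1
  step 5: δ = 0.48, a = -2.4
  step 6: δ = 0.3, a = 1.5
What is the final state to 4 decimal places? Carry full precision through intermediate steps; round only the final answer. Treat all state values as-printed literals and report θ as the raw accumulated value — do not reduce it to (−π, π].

after step 1 (δ=0.24, a=-2.6): (1.510726, -7.131538, 2.627669, 19.210000)
after step 2 (δ=0.09, a=2.3): (-0.998549, -5.715000, 2.723979, 19.555000)
after step 3 (δ=0.48, a=1.7): (-3.679714, -4.525332, 3.289565, 19.810000)
after step 4 (δ=-0.41, a=-0.1): (-6.618742, -4.963430, 2.811230, 19.795000)
after step 5 (δ=0.48, a=-2.4): (-9.427428, -4.000245, 3.383757, 19.435000)
after step 6 (δ=0.3, a=1.5): (-12.257615, -4.699335, 3.717754, 19.660000)

(-12.2576, -4.6993, 3.7178, 19.6600)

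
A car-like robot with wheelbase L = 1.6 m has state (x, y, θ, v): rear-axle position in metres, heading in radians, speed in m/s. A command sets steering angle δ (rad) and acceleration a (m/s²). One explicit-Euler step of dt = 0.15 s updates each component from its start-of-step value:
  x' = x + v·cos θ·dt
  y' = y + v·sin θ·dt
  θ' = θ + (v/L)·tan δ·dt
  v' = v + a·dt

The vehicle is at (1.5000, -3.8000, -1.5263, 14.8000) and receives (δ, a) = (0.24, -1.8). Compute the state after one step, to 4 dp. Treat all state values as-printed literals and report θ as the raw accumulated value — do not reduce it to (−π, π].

x' = 1.5000 + 14.8000·cos(-1.5263)·0.15 = 1.5987
y' = -3.8000 + 14.8000·sin(-1.5263)·0.15 = -6.0178
θ' = -1.5263 + (14.8000/1.6)·tan(0.24)·0.15 = -1.1868
v' = 14.8000 − 1.8000·0.15 = 14.5300

(1.5987, -6.0178, -1.1868, 14.5300)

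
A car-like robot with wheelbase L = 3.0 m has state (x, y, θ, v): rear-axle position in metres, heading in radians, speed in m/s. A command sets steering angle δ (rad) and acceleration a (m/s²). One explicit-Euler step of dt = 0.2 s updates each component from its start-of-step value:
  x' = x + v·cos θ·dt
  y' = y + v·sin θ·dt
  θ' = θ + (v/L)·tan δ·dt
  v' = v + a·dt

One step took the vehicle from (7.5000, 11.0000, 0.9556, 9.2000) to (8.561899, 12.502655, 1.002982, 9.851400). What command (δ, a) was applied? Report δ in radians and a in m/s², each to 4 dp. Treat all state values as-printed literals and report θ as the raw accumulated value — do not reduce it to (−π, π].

δ = 0.0771, a = 3.2570

a = (v'−v)/dt = (0.651400)/0.2 = 3.2570
Δθ = θ'−θ = 0.047382;  (v·dt/L) = 9.2000·0.2/3.0 = 0.613333
tan δ = Δθ·L/(v·dt) = 0.077253  →  δ = 0.0771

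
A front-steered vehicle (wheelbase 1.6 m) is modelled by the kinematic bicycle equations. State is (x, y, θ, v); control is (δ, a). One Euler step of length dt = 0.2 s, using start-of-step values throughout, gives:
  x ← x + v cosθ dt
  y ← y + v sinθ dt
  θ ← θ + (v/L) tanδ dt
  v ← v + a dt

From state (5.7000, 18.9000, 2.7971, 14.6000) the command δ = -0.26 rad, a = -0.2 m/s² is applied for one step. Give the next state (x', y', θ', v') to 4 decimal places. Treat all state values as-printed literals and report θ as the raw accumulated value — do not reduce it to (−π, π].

(2.9516, 19.8861, 2.3116, 14.5600)

x' = 5.7000 + 14.6000·cos(2.7971)·0.2 = 2.9516
y' = 18.9000 + 14.6000·sin(2.7971)·0.2 = 19.8861
θ' = 2.7971 + (14.6000/1.6)·tan(-0.26)·0.2 = 2.3116
v' = 14.6000 − 0.2000·0.2 = 14.5600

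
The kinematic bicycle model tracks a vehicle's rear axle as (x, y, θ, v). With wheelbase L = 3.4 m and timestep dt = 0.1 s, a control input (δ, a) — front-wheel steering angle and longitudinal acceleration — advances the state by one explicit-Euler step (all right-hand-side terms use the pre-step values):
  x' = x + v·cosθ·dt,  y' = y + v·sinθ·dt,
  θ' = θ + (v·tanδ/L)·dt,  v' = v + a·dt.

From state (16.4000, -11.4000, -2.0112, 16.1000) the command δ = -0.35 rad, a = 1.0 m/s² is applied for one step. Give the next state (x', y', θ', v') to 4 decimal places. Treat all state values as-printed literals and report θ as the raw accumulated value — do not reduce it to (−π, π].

(15.7136, -12.8564, -2.1841, 16.2000)

x' = 16.4000 + 16.1000·cos(-2.0112)·0.1 = 15.7136
y' = -11.4000 + 16.1000·sin(-2.0112)·0.1 = -12.8564
θ' = -2.0112 + (16.1000/3.4)·tan(-0.35)·0.1 = -2.1841
v' = 16.1000 + 1.0000·0.1 = 16.2000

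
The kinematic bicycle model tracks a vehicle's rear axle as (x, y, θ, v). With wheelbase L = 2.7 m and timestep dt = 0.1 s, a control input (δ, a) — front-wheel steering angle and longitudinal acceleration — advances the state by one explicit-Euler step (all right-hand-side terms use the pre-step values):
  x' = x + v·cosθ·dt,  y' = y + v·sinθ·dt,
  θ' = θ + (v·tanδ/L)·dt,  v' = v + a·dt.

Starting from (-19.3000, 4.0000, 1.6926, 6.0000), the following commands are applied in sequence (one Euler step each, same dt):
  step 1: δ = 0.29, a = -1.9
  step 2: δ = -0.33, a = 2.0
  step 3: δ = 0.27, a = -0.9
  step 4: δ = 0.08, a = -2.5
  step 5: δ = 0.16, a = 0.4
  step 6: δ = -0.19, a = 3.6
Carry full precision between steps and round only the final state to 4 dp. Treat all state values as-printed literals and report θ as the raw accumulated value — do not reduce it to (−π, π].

(-19.8917, 7.4589, 1.7576, 6.0700)

after step 1 (δ=0.29, a=-1.9): (-19.372902, 4.595555, 1.758914, 5.810000)
after step 2 (δ=-0.33, a=2.0): (-19.481554, 5.166305, 1.685208, 6.010000)
after step 3 (δ=0.27, a=-0.9): (-19.550166, 5.763375, 1.746812, 5.920000)
after step 4 (δ=0.08, a=-2.5): (-19.653830, 6.346229, 1.764390, 5.670000)
after step 5 (δ=0.16, a=0.4): (-19.762913, 6.902636, 1.798280, 5.710000)
after step 6 (δ=-0.19, a=3.6): (-19.891689, 7.458926, 1.757608, 6.070000)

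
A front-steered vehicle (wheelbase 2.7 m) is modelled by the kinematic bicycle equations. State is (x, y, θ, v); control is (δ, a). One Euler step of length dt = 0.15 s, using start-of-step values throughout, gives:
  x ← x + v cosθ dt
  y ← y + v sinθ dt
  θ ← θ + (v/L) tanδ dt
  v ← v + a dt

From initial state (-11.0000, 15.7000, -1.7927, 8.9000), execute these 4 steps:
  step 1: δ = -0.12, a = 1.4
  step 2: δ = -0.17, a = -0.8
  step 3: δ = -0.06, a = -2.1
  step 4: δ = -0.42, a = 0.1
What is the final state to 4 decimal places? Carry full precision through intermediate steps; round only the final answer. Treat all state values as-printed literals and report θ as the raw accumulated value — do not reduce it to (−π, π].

after step 1 (δ=-0.12, a=1.4): (-11.293816, 14.397734, -1.852320, 9.110000)
after step 2 (δ=-0.17, a=-0.8): (-11.673456, 13.085028, -1.939197, 8.990000)
after step 3 (δ=-0.06, a=-2.1): (-12.159084, 11.827007, -1.969200, 8.675000)
after step 4 (δ=-0.42, a=0.1): (-12.663900, 10.627669, -2.184423, 8.690000)

(-12.6639, 10.6277, -2.1844, 8.6900)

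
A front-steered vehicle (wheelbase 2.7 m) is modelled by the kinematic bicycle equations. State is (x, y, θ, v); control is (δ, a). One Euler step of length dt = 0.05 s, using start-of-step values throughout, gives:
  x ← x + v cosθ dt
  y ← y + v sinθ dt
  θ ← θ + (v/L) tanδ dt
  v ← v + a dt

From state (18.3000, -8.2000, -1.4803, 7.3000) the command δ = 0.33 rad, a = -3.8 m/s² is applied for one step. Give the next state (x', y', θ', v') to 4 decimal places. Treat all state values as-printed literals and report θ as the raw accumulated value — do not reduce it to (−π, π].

(18.3330, -8.5635, -1.4340, 7.1100)

x' = 18.3000 + 7.3000·cos(-1.4803)·0.05 = 18.3330
y' = -8.2000 + 7.3000·sin(-1.4803)·0.05 = -8.5635
θ' = -1.4803 + (7.3000/2.7)·tan(0.33)·0.05 = -1.4340
v' = 7.3000 − 3.8000·0.05 = 7.1100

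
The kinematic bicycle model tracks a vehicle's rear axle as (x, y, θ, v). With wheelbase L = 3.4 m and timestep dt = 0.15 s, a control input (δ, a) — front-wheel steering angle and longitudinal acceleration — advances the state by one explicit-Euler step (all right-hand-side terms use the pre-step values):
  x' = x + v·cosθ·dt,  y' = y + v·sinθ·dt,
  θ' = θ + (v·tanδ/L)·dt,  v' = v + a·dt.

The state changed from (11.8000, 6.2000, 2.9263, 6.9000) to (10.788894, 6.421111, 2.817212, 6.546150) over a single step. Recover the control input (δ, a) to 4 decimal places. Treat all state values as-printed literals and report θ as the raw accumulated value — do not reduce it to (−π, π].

δ = -0.3441, a = -2.3590

a = (v'−v)/dt = (-0.353850)/0.15 = -2.3590
Δθ = θ'−θ = -0.109088;  (v·dt/L) = 6.9000·0.15/3.4 = 0.304412
tan δ = Δθ·L/(v·dt) = -0.358357  →  δ = -0.3441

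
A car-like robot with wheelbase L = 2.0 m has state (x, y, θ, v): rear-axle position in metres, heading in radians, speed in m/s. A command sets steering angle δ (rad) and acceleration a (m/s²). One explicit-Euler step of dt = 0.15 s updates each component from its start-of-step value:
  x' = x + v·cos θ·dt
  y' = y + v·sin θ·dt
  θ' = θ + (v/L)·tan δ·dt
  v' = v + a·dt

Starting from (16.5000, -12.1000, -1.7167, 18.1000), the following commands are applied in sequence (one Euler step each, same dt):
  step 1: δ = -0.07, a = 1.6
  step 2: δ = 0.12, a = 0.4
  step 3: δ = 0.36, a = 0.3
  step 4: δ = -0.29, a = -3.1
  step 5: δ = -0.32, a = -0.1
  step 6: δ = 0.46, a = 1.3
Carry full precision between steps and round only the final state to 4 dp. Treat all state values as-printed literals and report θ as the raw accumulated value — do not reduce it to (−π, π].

(15.4270, -27.8692, -1.3187, 18.1600)

after step 1 (δ=-0.07, a=1.6): (16.105275, -14.786153, -1.811881, 18.340000)
after step 2 (δ=0.12, a=0.4): (15.448459, -17.457593, -1.646024, 18.400000)
after step 3 (δ=0.36, a=0.3): (15.241027, -20.209787, -1.126588, 18.445000)
after step 4 (δ=-0.29, a=-3.1): (16.430020, -22.708027, -1.539404, 17.980000)
after step 5 (δ=-0.32, a=-0.1): (16.514670, -25.403698, -1.986283, 17.965000)
after step 6 (δ=0.46, a=1.3): (15.426973, -27.869179, -1.318728, 18.160000)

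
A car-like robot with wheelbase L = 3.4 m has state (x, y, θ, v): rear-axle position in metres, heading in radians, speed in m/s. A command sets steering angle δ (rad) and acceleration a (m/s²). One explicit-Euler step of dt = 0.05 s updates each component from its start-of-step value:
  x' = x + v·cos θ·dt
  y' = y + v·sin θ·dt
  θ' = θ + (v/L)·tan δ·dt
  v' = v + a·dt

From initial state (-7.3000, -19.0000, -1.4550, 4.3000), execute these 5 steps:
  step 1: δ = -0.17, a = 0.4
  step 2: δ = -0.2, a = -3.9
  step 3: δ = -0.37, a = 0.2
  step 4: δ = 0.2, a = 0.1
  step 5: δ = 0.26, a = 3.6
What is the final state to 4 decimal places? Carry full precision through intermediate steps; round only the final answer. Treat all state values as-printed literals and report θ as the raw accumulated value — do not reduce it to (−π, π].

after step 1 (δ=-0.17, a=0.4): (-7.275159, -19.213560, -1.465855, 4.320000)
after step 2 (δ=-0.2, a=-3.9): (-7.252534, -19.428372, -1.478733, 4.125000)
after step 3 (δ=-0.37, a=0.2): (-7.233572, -19.633748, -1.502261, 4.135000)
after step 4 (δ=0.2, a=0.1): (-7.219414, -19.840013, -1.489935, 4.140000)
after step 5 (δ=0.26, a=3.6): (-7.202694, -20.046337, -1.473739, 4.320000)

(-7.2027, -20.0463, -1.4737, 4.3200)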